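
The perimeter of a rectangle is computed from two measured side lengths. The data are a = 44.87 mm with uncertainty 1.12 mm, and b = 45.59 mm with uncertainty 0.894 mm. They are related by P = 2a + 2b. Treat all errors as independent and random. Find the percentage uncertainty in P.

For a sum/difference, combine absolute errors in quadrature:
  (2·δa)² = 5.02;  (2·δb)² = 3.20
δP = √(8.21) = 2.87 mm
P = 180.9 mm, so δP/P = 2.87/180.9 = 0.0158.

1.58%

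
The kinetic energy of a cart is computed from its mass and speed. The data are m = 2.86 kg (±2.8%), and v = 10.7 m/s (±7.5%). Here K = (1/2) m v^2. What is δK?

Since K is a product/quotient, work with relative uncertainties:
  (1·δm/m)² = (1×0.0280)² = 0.000784;  (2·δv/v)² = (2×0.0750)² = 0.0225
δK/K = √(0.0233) = 0.153
K = 164 J, so δK = 0.153 × 164 = 25.0 J.

25.0 J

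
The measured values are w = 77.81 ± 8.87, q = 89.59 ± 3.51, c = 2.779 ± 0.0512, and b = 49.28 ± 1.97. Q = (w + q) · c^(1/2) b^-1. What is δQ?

0.398

Let u = w + q = 167.4. δu = √(δw² + δq²) = √(78.7 + 12.3) = 9.54, so δu/u = 0.0570.
Q is then a monomial in u, c, b:
δQ/Q = √((δu/u)² + (½·δc/c)² + (-1·δb/b)²) = √(0.00325 + 8.49e-05 + 0.00160) = 0.0702
Q = 5.663, so δQ = 0.0702 × 5.663 = 0.398.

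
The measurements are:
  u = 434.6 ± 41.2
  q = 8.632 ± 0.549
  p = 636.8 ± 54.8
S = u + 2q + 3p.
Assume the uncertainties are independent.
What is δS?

For a sum/difference, combine absolute errors in quadrature:
  (δu)² = 1700;  (2·δq)² = 1.21;  (3·δp)² = 27000
δS = √(28700) = 169

169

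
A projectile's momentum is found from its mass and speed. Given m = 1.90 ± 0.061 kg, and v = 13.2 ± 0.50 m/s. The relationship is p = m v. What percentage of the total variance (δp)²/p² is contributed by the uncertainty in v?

58.2%

(δp/p)² = (1·δm/m)² + (1·δv/v)²
  m term: (1×0.0321)² = 0.00103
  v term: (1×0.0379)² = 0.00143
Total = 0.00247. Share from v = 0.00143/0.00247 = 0.582.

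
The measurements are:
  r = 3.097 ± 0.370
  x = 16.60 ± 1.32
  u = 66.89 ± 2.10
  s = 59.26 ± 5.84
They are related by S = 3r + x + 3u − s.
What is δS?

Sums and differences: (δS)² = Σ (cᵢ δxᵢ)².
  (3·δr)² = 1.23;  (δx)² = 1.74;  (3·δu)² = 39.7;  (δs)² = 34.1
δS = √(76.8) = 8.76

8.76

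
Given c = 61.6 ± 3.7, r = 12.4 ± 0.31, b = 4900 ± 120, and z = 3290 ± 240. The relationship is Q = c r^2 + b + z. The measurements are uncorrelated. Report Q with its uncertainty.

Let p = c·r^2 = 9470. δp/p = √((1·δc/c)² + (2·δr/r)²) = √(0.00361 + 0.00250) = 0.0782, so δp = 740.
Q = p + b + z: δQ = √(δp² + δb² + δz²) = √(5.48e+05 + 14400 + 57600) = 787
Q = 17700.

17700 ± 787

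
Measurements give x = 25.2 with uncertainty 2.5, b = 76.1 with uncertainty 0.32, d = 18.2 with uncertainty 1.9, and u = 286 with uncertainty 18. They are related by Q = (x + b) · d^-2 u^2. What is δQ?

6130

Let w = x + b = 101. δw = √(δx² + δb²) = √(6.25 + 0.102) = 2.52, so δw/w = 0.0249.
Q is then a monomial in w, d, u:
δQ/Q = √((δw/w)² + (-2·δd/d)² + (2·δu/u)²) = √(0.000619 + 0.0436 + 0.0158) = 0.245
Q = 25000, so δQ = 0.245 × 25000 = 6130.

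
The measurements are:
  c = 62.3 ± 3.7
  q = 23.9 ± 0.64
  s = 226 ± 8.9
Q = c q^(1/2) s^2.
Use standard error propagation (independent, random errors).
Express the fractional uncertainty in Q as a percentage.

Each factor contributes (exponent × relative error)² to (δQ/Q)²:
  (1·δc/c)² = (1×0.0594)² = 0.00353;  (½·δq/q)² = (0.5×0.0268)² = 0.000179;  (2·δs/s)² = (2×0.0394)² = 0.00620
δQ/Q = √(0.00991) = 0.0995

9.95%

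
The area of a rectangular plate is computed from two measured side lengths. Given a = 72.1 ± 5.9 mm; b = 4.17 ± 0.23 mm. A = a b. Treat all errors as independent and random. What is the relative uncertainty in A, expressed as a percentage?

Each factor contributes (exponent × relative error)² to (δA/A)²:
  (1·δa/a)² = (1×0.0818)² = 0.00670;  (1·δb/b)² = (1×0.0552)² = 0.00304
δA/A = √(0.00974) = 0.0987

9.87%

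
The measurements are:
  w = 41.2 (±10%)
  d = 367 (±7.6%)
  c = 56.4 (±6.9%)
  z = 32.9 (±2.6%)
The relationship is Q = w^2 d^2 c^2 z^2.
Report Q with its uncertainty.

For a monomial Q ∝ w^2, d^2, c^2, z^2, fractional errors add in quadrature:
  (2·δw/w)² = (2×0.100)² = 0.0400;  (2·δd/d)² = (2×0.0760)² = 0.0231;  (2·δc/c)² = (2×0.0690)² = 0.0190;  (2·δz/z)² = (2×0.0260)² = 0.00270
δQ/Q = √(0.0849) = 0.291
Q = 7.87e+14, so δQ = 0.291 × 7.87e+14 = 2.29e+14.

(7.87 ± 2.29) × 10^14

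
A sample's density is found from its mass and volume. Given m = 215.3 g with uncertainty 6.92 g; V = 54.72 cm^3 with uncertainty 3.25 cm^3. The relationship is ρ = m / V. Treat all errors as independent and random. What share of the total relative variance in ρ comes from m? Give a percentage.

22.7%

(δρ/ρ)² = (1·δm/m)² + (-1·δV/V)²
  m term: (1×0.0321)² = 0.00103
  V term: (-1×0.0594)² = 0.00353
Total = 0.00456. Share from m = 0.00103/0.00456 = 0.227.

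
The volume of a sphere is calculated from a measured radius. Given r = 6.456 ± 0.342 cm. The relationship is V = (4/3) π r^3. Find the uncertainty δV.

179 cm^3

Since V is a product/quotient, work with relative uncertainties:
  (3·δr/r)² = (3×0.0530)² = 0.0253
δV/V = √(0.0253) = 0.159
V = 1127 cm^3, so δV = 0.159 × 1127 = 179 cm^3.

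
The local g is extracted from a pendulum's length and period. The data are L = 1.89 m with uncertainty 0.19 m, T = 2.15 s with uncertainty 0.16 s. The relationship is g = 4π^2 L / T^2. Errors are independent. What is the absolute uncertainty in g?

For a monomial g ∝ L, T^-2, fractional errors add in quadrature:
  (1·δL/L)² = (1×0.101)² = 0.0101;  (-2·δT/T)² = (-2×0.0744)² = 0.0222
δg/g = √(0.0323) = 0.180
g = 16.1 m/s^2, so δg = 0.180 × 16.1 = 2.90 m/s^2.

2.90 m/s^2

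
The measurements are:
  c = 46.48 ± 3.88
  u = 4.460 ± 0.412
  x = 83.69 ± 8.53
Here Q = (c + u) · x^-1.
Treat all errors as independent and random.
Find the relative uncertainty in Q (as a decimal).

0.127

Let w = c + u = 50.94. δw = √(δc² + δu²) = √(15.1 + 0.170) = 3.90, so δw/w = 0.0766.
Q is then a monomial in w, x:
δQ/Q = √((δw/w)² + (-1·δx/x)²) = √(0.00587 + 0.0104) = 0.127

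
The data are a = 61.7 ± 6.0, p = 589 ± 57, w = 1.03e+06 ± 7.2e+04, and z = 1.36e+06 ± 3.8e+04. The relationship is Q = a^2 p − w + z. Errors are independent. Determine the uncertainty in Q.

Let h = a^2·p = 2.24e+06. δh/h = √((2·δa/a)² + (1·δp/p)²) = √(0.0378 + 0.00937) = 0.217, so δh = 4.87e+05.
Q = h − w + z: δQ = √(δh² + δw² + δz²) = √(2.37e+11 + 5.18e+09 + 1.44e+09) = 4.94e+05

4.94e+05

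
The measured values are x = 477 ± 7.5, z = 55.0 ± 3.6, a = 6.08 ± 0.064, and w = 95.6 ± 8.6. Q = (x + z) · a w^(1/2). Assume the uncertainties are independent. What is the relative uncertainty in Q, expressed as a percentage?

4.88%

Let u = x + z = 532. δu = √(δx² + δz²) = √(56.2 + 13.0) = 8.32, so δu/u = 0.0156.
Q is then a monomial in u, a, w:
δQ/Q = √((δu/u)² + (1·δa/a)² + (½·δw/w)²) = √(0.000245 + 0.000111 + 0.00202) = 0.0488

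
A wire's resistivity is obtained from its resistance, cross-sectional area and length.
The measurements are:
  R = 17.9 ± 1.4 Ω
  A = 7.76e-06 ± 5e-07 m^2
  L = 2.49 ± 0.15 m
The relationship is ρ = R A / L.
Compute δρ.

6.58e-06 Ω·m

Since ρ is a product/quotient, work with relative uncertainties:
  (1·δR/R)² = (1×0.0782)² = 0.00612;  (1·δA/A)² = (1×0.0644)² = 0.00415;  (-1·δL/L)² = (-1×0.0602)² = 0.00363
δρ/ρ = √(0.0139) = 0.118
ρ = 5.58e-05 Ω·m, so δρ = 0.118 × 5.58e-05 = 6.58e-06 Ω·m.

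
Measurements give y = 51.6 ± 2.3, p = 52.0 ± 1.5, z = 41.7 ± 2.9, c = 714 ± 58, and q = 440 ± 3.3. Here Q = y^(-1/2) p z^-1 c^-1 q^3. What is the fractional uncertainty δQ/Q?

Each factor contributes (exponent × relative error)² to (δQ/Q)²:
  (−½·δy/y)² = (-0.5×0.0446)² = 0.000497;  (1·δp/p)² = (1×0.0288)² = 0.000832;  (-1·δz/z)² = (-1×0.0695)² = 0.00484;  (-1·δc/c)² = (-1×0.0812)² = 0.00660;  (3·δq/q)² = (3×0.00750)² = 0.000506
δQ/Q = √(0.0133) = 0.115

0.115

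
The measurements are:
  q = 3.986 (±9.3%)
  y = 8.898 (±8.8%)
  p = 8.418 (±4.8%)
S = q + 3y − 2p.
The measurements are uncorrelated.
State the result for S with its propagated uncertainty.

S is a linear combination, so absolute uncertainties add in quadrature:
  (δq)² = 0.137;  (3·δy)² = 5.52;  (2·δp)² = 0.653
δS = √(6.31) = 2.51
S = 13.84.

13.84 ± 2.51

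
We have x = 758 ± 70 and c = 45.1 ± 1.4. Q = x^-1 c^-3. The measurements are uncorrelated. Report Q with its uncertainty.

Relative error in a monomial: (δQ/Q)² = Σ (nᵢ · δxᵢ/xᵢ)².
  (-1·δx/x)² = (-1×0.0923)² = 0.00853;  (-3·δc/c)² = (-3×0.0310)² = 0.00867
δQ/Q = √(0.0172) = 0.131
Q = 1.44e-08, so δQ = 0.131 × 1.44e-08 = 1.89e-09.

(1.44 ± 0.189) × 10^-8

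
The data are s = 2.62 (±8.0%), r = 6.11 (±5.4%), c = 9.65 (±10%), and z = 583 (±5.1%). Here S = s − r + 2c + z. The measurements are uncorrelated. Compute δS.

S is a linear combination, so absolute uncertainties add in quadrature:
  (δs)² = 0.0439;  (δr)² = 0.109;  (2·δc)² = 3.72;  (δz)² = 884
δS = √(888) = 29.8

29.8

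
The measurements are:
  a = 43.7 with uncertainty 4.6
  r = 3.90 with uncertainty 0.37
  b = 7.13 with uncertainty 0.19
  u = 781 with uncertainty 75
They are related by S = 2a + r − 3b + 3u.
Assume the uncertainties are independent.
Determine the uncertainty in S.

225

Absolute uncertainties add in quadrature for a linear combination:
  (2·δa)² = 84.6;  (δr)² = 0.137;  (3·δb)² = 0.325;  (3·δu)² = 50600
δS = √(50700) = 225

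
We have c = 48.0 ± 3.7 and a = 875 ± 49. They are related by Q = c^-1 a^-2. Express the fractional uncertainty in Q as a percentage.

Each factor contributes (exponent × relative error)² to (δQ/Q)²:
  (-1·δc/c)² = (-1×0.0771)² = 0.00594;  (-2·δa/a)² = (-2×0.0560)² = 0.0125
δQ/Q = √(0.0185) = 0.136

13.6%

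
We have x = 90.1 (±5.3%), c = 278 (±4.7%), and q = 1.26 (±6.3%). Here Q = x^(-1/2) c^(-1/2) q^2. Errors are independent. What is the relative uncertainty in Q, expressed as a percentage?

Q is a product of powers, so relative uncertainties combine in quadrature:
  (−½·δx/x)² = (-0.5×0.0530)² = 0.000702;  (−½·δc/c)² = (-0.5×0.0470)² = 0.000552;  (2·δq/q)² = (2×0.0630)² = 0.0159
δQ/Q = √(0.0171) = 0.131

13.1%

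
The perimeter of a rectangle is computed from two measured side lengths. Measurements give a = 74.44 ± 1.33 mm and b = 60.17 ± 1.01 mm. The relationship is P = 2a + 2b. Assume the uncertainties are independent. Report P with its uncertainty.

Each term contributes (cᵢ δxᵢ)² to (δP)²:
  (2·δa)² = 7.08;  (2·δb)² = 4.08
δP = √(11.2) = 3.34 mm
P = 269.2 mm.

269.2 ± 3.34 mm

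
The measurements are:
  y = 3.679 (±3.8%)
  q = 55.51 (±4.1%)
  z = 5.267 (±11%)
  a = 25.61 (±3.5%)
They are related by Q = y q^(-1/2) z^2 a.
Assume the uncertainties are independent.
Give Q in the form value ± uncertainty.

350.8 ± 79.6

Q is a product of powers, so relative uncertainties combine in quadrature:
  (1·δy/y)² = (1×0.0380)² = 0.00144;  (−½·δq/q)² = (-0.5×0.0410)² = 0.000420;  (2·δz/z)² = (2×0.110)² = 0.0484;  (1·δa/a)² = (1×0.0350)² = 0.00123
δQ/Q = √(0.0515) = 0.227
Q = 350.8, so δQ = 0.227 × 350.8 = 79.6.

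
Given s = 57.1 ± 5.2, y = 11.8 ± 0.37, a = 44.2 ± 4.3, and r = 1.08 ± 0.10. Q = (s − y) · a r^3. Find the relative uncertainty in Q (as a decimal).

Let u = s − y = 45.3. δu = √(δs² + δy²) = √(27.0 + 0.137) = 5.21, so δu/u = 0.115.
Q is then a monomial in u, a, r:
δQ/Q = √((δu/u)² + (1·δa/a)² + (3·δr/r)²) = √(0.0132 + 0.00946 + 0.0772) = 0.316

0.316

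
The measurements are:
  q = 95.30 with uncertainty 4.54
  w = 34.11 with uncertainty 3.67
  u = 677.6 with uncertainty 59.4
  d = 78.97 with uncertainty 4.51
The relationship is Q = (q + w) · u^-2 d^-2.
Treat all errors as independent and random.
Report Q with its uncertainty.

(4.520 ± 0.967) × 10^-8

Let h = q + w = 129.4. δh = √(δq² + δw²) = √(20.6 + 13.5) = 5.84, so δh/h = 0.0451.
Q is then a monomial in h, u, d:
δQ/Q = √((δh/h)² + (-2·δu/u)² + (-2·δd/d)²) = √(0.00204 + 0.0307 + 0.0130) = 0.214
Q = 4.52e-08, so δQ = 0.214 × 4.52e-08 = 9.67e-09.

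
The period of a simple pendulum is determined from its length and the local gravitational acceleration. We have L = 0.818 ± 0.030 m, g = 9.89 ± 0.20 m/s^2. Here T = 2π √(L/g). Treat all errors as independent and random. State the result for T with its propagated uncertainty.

T is a product of powers, so relative uncertainties combine in quadrature:
  (½·δL/L)² = (0.5×0.0367)² = 0.000336;  (−½·δg/g)² = (-0.5×0.0202)² = 0.000102
δT/T = √(0.000438) = 0.0209
T = 1.81 s, so δT = 0.0209 × 1.81 = 0.0378 s.

1.81 ± 0.0378 s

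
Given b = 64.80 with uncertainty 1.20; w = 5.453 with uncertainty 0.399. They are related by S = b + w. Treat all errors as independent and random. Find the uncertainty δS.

1.26

Absolute uncertainties add in quadrature for a linear combination:
  (δb)² = 1.44;  (δw)² = 0.159
δS = √(1.60) = 1.26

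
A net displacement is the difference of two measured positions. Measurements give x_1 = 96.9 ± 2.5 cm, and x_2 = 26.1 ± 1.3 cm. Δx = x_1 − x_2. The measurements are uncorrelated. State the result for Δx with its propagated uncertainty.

For a sum/difference, combine absolute errors in quadrature:
  (δx_1)² = 6.25;  (δx_2)² = 1.69
δΔx = √(7.94) = 2.82 cm
Δx = 70.8 cm.

70.8 ± 2.82 cm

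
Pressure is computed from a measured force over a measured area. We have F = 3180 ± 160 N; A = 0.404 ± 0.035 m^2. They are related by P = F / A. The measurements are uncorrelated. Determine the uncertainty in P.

789 Pa

P is a product of powers, so relative uncertainties combine in quadrature:
  (1·δF/F)² = (1×0.0503)² = 0.00253;  (-1·δA/A)² = (-1×0.0866)² = 0.00751
δP/P = √(0.0100) = 0.100
P = 7870 Pa, so δP = 0.100 × 7870 = 789 Pa.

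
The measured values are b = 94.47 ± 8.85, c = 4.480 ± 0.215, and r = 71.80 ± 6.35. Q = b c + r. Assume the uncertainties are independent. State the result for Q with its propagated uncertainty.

Let p = b·c = 423.2. δp/p = √((1·δb/b)² + (1·δc/c)²) = √(0.00878 + 0.00230) = 0.105, so δp = 44.5.
Q = p + r: δQ = √(δp² + δr²) = √(1980 + 40.3) = 45.0
Q = 495.0.

495.0 ± 45.0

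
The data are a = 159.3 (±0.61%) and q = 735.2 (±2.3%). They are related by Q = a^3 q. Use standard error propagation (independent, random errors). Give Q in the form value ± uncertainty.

Q is a product of powers, so relative uncertainties combine in quadrature:
  (3·δa/a)² = (3×0.00610)² = 0.000335;  (1·δq/q)² = (1×0.0230)² = 0.000529
δQ/Q = √(0.000864) = 0.0294
Q = 2.972e+09, so δQ = 0.0294 × 2.972e+09 = 8.74e+07.

(2.972 ± 0.0874) × 10^9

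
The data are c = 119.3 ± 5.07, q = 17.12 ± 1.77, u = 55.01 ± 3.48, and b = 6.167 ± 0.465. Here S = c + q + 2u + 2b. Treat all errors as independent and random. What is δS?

Each term contributes (cᵢ δxᵢ)² to (δS)²:
  (δc)² = 25.7;  (δq)² = 3.13;  (2·δu)² = 48.4;  (2·δb)² = 0.865
δS = √(78.1) = 8.84

8.84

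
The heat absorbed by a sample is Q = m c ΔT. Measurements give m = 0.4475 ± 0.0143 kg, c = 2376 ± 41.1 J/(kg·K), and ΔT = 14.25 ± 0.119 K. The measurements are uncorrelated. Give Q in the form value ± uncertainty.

15150 ± 565 J

Products/powers → add relative errors in quadrature, weighted by exponent:
  (1·δm/m)² = (1×0.0320)² = 0.00102;  (1·δc/c)² = (1×0.0173)² = 0.000299;  (1·δΔT/ΔT)² = (1×0.00835)² = 6.97e-05
δQ/Q = √(0.00139) = 0.0373
Q = 15150 J, so δQ = 0.0373 × 15150 = 565 J.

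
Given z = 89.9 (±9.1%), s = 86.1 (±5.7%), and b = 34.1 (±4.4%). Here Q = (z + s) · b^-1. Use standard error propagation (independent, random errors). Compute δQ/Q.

Let u = z + s = 176. δu = √(δz² + δs²) = √(66.9 + 24.1) = 9.54, so δu/u = 0.0542.
Q is then a monomial in u, b:
δQ/Q = √((δu/u)² + (-1·δb/b)²) = √(0.00294 + 0.00194) = 0.0698

0.0698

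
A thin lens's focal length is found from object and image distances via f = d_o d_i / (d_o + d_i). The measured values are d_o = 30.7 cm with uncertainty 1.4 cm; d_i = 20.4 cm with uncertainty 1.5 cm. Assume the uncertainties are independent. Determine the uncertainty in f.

0.586 cm

∂f/∂d_o = (d_i/(d_o+d_i))² = 0.159;  ∂f/∂d_i = (d_o/(d_o+d_i))² = 0.361
δf = √((∂f/∂d_o · δd_o)² + (∂f/∂d_i · δd_i)²) = √(0.0498 + 0.293) = 0.586 cm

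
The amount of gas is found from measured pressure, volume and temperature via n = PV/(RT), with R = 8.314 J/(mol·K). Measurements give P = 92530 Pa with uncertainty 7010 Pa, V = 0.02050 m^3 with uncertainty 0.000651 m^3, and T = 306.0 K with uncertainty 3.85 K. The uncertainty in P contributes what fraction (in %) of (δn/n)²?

83.1%

(δn/n)² = (1·δP/P)² + (1·δV/V)² + (-1·δT/T)²
  P term: (1×0.0758)² = 0.00574
  V term: (1×0.0318)² = 0.00101
  T term: (-1×0.0126)² = 0.000158
Total = 0.00691. Share from P = 0.00574/0.00691 = 0.831.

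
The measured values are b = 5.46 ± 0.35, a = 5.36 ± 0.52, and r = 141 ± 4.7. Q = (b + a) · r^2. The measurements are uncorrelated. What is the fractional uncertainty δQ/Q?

Let u = b + a = 10.8. δu = √(δb² + δa²) = √(0.122 + 0.270) = 0.627, so δu/u = 0.0579.
Q is then a monomial in u, r:
δQ/Q = √((δu/u)² + (2·δr/r)²) = √(0.00336 + 0.00444) = 0.0883

0.0883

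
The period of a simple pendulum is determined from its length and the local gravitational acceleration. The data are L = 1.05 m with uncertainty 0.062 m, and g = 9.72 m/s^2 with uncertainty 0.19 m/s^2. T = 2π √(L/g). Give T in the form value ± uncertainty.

2.07 ± 0.0642 s

Products/powers → add relative errors in quadrature, weighted by exponent:
  (½·δL/L)² = (0.5×0.0590)² = 0.000872;  (−½·δg/g)² = (-0.5×0.0195)² = 9.55e-05
δT/T = √(0.000967) = 0.0311
T = 2.07 s, so δT = 0.0311 × 2.07 = 0.0642 s.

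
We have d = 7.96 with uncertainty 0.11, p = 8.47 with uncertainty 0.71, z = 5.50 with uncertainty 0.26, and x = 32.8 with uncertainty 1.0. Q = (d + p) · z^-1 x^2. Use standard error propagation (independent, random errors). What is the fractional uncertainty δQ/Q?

Let u = d + p = 16.4. δu = √(δd² + δp²) = √(0.0121 + 0.504) = 0.718, so δu/u = 0.0437.
Q is then a monomial in u, z, x:
δQ/Q = √((δu/u)² + (-1·δz/z)² + (2·δx/x)²) = √(0.00191 + 0.00223 + 0.00372) = 0.0887

0.0887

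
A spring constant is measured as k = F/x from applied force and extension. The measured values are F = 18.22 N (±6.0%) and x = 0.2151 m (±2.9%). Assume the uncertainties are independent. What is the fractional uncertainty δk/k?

0.0666

Products/powers → add relative errors in quadrature, weighted by exponent:
  (1·δF/F)² = (1×0.0600)² = 0.00360;  (-1·δx/x)² = (-1×0.0290)² = 0.000841
δk/k = √(0.00444) = 0.0666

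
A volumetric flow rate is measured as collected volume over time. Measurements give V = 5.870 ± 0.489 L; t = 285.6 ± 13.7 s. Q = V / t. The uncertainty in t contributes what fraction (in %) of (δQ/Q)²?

(δQ/Q)² = (1·δV/V)² + (-1·δt/t)²
  V term: (1×0.0833)² = 0.00694
  t term: (-1×0.0480)² = 0.00230
Total = 0.00924. Share from t = 0.00230/0.00924 = 0.249.

24.9%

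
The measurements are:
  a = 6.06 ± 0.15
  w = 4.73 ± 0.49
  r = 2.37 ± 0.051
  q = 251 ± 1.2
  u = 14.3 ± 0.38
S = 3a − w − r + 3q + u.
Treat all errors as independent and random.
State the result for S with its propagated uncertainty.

Each term contributes (cᵢ δxᵢ)² to (δS)²:
  (3·δa)² = 0.202;  (δw)² = 0.240;  (δr)² = 0.00260;  (3·δq)² = 13.0;  (δu)² = 0.144
δS = √(13.5) = 3.68
S = 778.

778 ± 3.68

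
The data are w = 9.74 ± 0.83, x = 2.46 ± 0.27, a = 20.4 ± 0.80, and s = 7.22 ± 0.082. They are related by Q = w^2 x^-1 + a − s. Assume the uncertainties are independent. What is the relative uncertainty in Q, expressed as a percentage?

Let p = w^2·x^-1 = 38.6. δp/p = √((2·δw/w)² + (-1·δx/x)²) = √(0.0290 + 0.0120) = 0.203, so δp = 7.82.
Q = p + a − s: δQ = √(δp² + δa² + δs²) = √(61.1 + 0.640 + 0.00672) = 7.86
Q = 51.7, so δQ/Q = 7.86/51.7 = 0.152.

15.2%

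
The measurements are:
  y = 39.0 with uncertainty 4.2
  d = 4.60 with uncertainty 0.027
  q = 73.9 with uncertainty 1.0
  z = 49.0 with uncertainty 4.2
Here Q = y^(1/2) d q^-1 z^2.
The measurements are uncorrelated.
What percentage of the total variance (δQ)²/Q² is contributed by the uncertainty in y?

(δQ/Q)² = (½·δy/y)² + (1·δd/d)² + (-1·δq/q)² + (2·δz/z)²
  y term: (0.5×0.108)² = 0.00290
  d term: (1×0.00587)² = 3.45e-05
  q term: (-1×0.0135)² = 0.000183
  z term: (2×0.0857)² = 0.0294
Total = 0.0325. Share from y = 0.00290/0.0325 = 0.0892.

8.92%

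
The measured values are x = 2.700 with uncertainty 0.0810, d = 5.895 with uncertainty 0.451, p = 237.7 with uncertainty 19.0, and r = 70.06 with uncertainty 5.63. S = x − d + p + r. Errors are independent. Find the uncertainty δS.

For a sum/difference, combine absolute errors in quadrature:
  (δx)² = 0.00656;  (δd)² = 0.203;  (δp)² = 361;  (δr)² = 31.7
δS = √(393) = 19.8

19.8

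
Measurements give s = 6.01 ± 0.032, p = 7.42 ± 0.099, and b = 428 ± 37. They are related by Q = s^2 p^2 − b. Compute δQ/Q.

0.0436

Let w = s^2·p^2 = 1990. δw/w = √((2·δs/s)² + (2·δp/p)²) = √(0.000113 + 0.000712) = 0.0287, so δw = 57.1.
Q = w − b: δQ = √(δw² + δb²) = √(3260 + 1370) = 68.1
Q = 1560, so δQ/Q = 68.1/1560 = 0.0436.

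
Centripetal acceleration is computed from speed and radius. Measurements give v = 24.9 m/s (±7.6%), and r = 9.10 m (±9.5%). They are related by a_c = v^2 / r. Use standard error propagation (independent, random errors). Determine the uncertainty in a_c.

12.2 m/s^2

Relative error in a monomial: (δa_c/a_c)² = Σ (nᵢ · δxᵢ/xᵢ)².
  (2·δv/v)² = (2×0.0760)² = 0.0231;  (-1·δr/r)² = (-1×0.0950)² = 0.00903
δa_c/a_c = √(0.0321) = 0.179
a_c = 68.1 m/s^2, so δa_c = 0.179 × 68.1 = 12.2 m/s^2.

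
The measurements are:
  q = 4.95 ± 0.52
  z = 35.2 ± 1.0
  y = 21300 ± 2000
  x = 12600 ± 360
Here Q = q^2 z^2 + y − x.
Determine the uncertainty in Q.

6910

Let p = q^2·z^2 = 30400. δp/p = √((2·δq/q)² + (2·δz/z)²) = √(0.0441 + 0.00323) = 0.218, so δp = 6610.
Q = p + y − x: δQ = √(δp² + δy² + δx²) = √(4.37e+07 + 4e+06 + 1.3e+05) = 6910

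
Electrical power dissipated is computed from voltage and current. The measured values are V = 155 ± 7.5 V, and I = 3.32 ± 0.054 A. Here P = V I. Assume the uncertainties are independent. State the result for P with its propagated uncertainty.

515 ± 26.3 W

Since P is a product/quotient, work with relative uncertainties:
  (1·δV/V)² = (1×0.0484)² = 0.00234;  (1·δI/I)² = (1×0.0163)² = 0.000265
δP/P = √(0.00261) = 0.0510
P = 515 W, so δP = 0.0510 × 515 = 26.3 W.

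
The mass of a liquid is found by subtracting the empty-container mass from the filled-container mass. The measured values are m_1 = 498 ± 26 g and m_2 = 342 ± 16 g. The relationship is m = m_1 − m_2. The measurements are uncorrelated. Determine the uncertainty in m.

30.5 g

Each term contributes (cᵢ δxᵢ)² to (δm)²:
  (δm_1)² = 676;  (δm_2)² = 256
δm = √(932) = 30.5 g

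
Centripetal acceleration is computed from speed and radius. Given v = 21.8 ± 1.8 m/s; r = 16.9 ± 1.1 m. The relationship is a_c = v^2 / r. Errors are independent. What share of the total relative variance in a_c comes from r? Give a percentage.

(δa_c/a_c)² = (2·δv/v)² + (-1·δr/r)²
  v term: (2×0.0826)² = 0.0273
  r term: (-1×0.0651)² = 0.00424
Total = 0.0315. Share from r = 0.00424/0.0315 = 0.134.

13.4%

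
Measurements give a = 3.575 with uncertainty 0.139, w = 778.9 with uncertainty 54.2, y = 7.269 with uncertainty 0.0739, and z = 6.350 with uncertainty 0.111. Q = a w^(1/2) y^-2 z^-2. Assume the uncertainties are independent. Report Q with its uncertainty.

For a monomial Q ∝ a, w^(1/2), y^-2, z^-2, fractional errors add in quadrature:
  (1·δa/a)² = (1×0.0389)² = 0.00151;  (½·δw/w)² = (0.5×0.0696)² = 0.00121;  (-2·δy/y)² = (-2×0.0102)² = 0.000413;  (-2·δz/z)² = (-2×0.0175)² = 0.00122
δQ/Q = √(0.00436) = 0.0660
Q = 0.04683, so δQ = 0.0660 × 0.04683 = 0.00309.

0.04683 ± 0.00309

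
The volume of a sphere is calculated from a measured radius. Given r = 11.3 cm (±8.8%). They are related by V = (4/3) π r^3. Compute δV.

1600 cm^3

V ∝ r^3, so δV/V = |3| · δr/r = 3 × 0.0880 = 0.264.
V = 6040 cm^3, so δV = 0.264 × 6040 = 1600 cm^3.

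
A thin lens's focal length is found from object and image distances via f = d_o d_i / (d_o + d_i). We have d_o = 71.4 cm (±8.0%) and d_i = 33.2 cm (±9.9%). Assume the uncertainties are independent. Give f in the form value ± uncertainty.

∂f/∂d_o = (d_i/(d_o+d_i))² = 0.101;  ∂f/∂d_i = (d_o/(d_o+d_i))² = 0.466
δf = √((∂f/∂d_o · δd_o)² + (∂f/∂d_i · δd_i)²) = √(0.331 + 2.35) = 1.64 cm
f = 22.7 cm.

22.7 ± 1.64 cm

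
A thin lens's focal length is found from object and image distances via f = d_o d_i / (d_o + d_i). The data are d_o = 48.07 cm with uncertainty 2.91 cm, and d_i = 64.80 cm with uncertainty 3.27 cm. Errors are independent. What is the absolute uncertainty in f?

1.13 cm

∂f/∂d_o = (d_i/(d_o+d_i))² = 0.330;  ∂f/∂d_i = (d_o/(d_o+d_i))² = 0.181
δf = √((∂f/∂d_o · δd_o)² + (∂f/∂d_i · δd_i)²) = √(0.920 + 0.352) = 1.13 cm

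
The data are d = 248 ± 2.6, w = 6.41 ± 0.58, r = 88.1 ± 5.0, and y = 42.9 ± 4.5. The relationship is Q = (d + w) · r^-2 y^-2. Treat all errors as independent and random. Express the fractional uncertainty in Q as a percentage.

23.9%

Let u = d + w = 254. δu = √(δd² + δw²) = √(6.76 + 0.336) = 2.66, so δu/u = 0.0105.
Q is then a monomial in u, r, y:
δQ/Q = √((δu/u)² + (-2·δr/r)² + (-2·δy/y)²) = √(0.000110 + 0.0129 + 0.0440) = 0.239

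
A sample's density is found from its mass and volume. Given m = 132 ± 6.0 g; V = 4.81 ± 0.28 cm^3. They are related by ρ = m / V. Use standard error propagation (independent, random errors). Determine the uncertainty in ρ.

2.03 g/cm^3

Since ρ is a product/quotient, work with relative uncertainties:
  (1·δm/m)² = (1×0.0455)² = 0.00207;  (-1·δV/V)² = (-1×0.0582)² = 0.00339
δρ/ρ = √(0.00545) = 0.0739
ρ = 27.4 g/cm^3, so δρ = 0.0739 × 27.4 = 2.03 g/cm^3.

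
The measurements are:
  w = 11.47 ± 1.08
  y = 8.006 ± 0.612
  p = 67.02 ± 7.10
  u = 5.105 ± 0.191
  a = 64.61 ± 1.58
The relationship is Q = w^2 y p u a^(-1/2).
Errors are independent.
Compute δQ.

Products/powers → add relative errors in quadrature, weighted by exponent:
  (2·δw/w)² = (2×0.0942)² = 0.0355;  (1·δy/y)² = (1×0.0764)² = 0.00584;  (1·δp/p)² = (1×0.106)² = 0.0112;  (1·δu/u)² = (1×0.0374)² = 0.00140;  (−½·δa/a)² = (-0.5×0.0245)² = 0.000150
δQ/Q = √(0.0541) = 0.233
Q = 44830, so δQ = 0.233 × 44830 = 10400.

10400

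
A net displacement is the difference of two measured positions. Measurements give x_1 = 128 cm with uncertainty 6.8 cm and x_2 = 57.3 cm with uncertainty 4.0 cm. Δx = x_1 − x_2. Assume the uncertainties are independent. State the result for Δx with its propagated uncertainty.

70.7 ± 7.89 cm

Absolute uncertainties add in quadrature for a linear combination:
  (δx_1)² = 46.2;  (δx_2)² = 16.0
δΔx = √(62.2) = 7.89 cm
Δx = 70.7 cm.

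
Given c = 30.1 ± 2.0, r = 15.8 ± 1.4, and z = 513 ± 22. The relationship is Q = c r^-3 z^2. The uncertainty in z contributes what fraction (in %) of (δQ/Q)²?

8.92%

(δQ/Q)² = (1·δc/c)² + (-3·δr/r)² + (2·δz/z)²
  c term: (1×0.0664)² = 0.00441
  r term: (-3×0.0886)² = 0.0707
  z term: (2×0.0429)² = 0.00736
Total = 0.0824. Share from z = 0.00736/0.0824 = 0.0892.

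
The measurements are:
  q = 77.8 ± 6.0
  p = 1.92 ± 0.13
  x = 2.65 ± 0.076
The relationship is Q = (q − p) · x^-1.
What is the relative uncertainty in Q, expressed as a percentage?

8.41%

Let u = q − p = 75.9. δu = √(δq² + δp²) = √(36.0 + 0.0169) = 6.00, so δu/u = 0.0791.
Q is then a monomial in u, x:
δQ/Q = √((δu/u)² + (-1·δx/x)²) = √(0.00626 + 0.000822) = 0.0841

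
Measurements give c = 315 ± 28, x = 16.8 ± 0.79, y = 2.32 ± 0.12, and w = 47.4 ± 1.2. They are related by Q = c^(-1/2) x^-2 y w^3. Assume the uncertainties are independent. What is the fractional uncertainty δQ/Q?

Products/powers → add relative errors in quadrature, weighted by exponent:
  (−½·δc/c)² = (-0.5×0.0889)² = 0.00198;  (-2·δx/x)² = (-2×0.0470)² = 0.00884;  (1·δy/y)² = (1×0.0517)² = 0.00268;  (3·δw/w)² = (3×0.0253)² = 0.00577
δQ/Q = √(0.0193) = 0.139

0.139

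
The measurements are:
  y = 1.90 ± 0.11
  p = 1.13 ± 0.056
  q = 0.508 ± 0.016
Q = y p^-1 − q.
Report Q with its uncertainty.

1.17 ± 0.129

Let w = y·p^-1 = 1.68. δw/w = √((1·δy/y)² + (-1·δp/p)²) = √(0.00335 + 0.00246) = 0.0762, so δw = 0.128.
Q = w − q: δQ = √(δw² + δq²) = √(0.0164 + 0.000256) = 0.129
Q = 1.17.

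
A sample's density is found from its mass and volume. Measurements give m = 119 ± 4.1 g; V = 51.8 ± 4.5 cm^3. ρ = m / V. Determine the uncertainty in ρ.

Each factor contributes (exponent × relative error)² to (δρ/ρ)²:
  (1·δm/m)² = (1×0.0345)² = 0.00119;  (-1·δV/V)² = (-1×0.0869)² = 0.00755
δρ/ρ = √(0.00873) = 0.0935
ρ = 2.30 g/cm^3, so δρ = 0.0935 × 2.30 = 0.215 g/cm^3.

0.215 g/cm^3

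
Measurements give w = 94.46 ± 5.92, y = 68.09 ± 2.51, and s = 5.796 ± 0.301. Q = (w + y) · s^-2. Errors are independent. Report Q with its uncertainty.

Let u = w + y = 162.6. δu = √(δw² + δy²) = √(35.0 + 6.30) = 6.43, so δu/u = 0.0396.
Q is then a monomial in u, s:
δQ/Q = √((δu/u)² + (-2·δs/s)²) = √(0.00156 + 0.0108) = 0.111
Q = 4.839, so δQ = 0.111 × 4.839 = 0.538.

4.839 ± 0.538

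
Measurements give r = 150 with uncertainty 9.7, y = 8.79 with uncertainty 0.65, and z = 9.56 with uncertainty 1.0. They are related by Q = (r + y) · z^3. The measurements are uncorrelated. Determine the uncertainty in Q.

Let u = r + y = 159. δu = √(δr² + δy²) = √(94.1 + 0.423) = 9.72, so δu/u = 0.0612.
Q is then a monomial in u, z:
δQ/Q = √((δu/u)² + (3·δz/z)²) = √(0.00375 + 0.0985) = 0.320
Q = 1.39e+05, so δQ = 0.320 × 1.39e+05 = 44400.

44400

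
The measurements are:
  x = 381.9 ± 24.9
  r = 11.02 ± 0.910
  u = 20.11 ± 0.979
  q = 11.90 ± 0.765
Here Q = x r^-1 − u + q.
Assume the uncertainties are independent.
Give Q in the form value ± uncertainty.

Let p = x·r^-1 = 34.66. δp/p = √((1·δx/x)² + (-1·δr/r)²) = √(0.00425 + 0.00682) = 0.105, so δp = 3.65.
Q = p − u + q: δQ = √(δp² + δu² + δq²) = √(13.3 + 0.958 + 0.585) = 3.85
Q = 26.45.

26.45 ± 3.85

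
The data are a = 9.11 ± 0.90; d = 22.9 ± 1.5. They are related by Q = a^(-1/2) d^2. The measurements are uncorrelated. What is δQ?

Q is a product of powers, so relative uncertainties combine in quadrature:
  (−½·δa/a)² = (-0.5×0.0988)² = 0.00244;  (2·δd/d)² = (2×0.0655)² = 0.0172
δQ/Q = √(0.0196) = 0.140
Q = 174, so δQ = 0.140 × 174 = 24.3.

24.3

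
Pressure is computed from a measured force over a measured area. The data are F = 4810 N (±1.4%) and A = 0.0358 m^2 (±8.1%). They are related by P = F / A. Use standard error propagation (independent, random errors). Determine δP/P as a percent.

8.22%

Each factor contributes (exponent × relative error)² to (δP/P)²:
  (1·δF/F)² = (1×0.0140)² = 0.000196;  (-1·δA/A)² = (-1×0.0810)² = 0.00656
δP/P = √(0.00676) = 0.0822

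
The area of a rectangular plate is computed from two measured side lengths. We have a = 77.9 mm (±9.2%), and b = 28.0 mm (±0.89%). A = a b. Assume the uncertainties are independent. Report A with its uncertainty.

2180 ± 202 mm^2

Relative error in a monomial: (δA/A)² = Σ (nᵢ · δxᵢ/xᵢ)².
  (1·δa/a)² = (1×0.0920)² = 0.00846;  (1·δb/b)² = (1×0.00890)² = 7.92e-05
δA/A = √(0.00854) = 0.0924
A = 2180 mm^2, so δA = 0.0924 × 2180 = 202 mm^2.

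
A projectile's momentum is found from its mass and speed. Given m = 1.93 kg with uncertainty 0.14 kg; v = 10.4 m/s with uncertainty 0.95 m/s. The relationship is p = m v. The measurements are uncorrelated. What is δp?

Products/powers → add relative errors in quadrature, weighted by exponent:
  (1·δm/m)² = (1×0.0725)² = 0.00526;  (1·δv/v)² = (1×0.0913)² = 0.00834
δp/p = √(0.0136) = 0.117
p = 20.1 kg·m/s, so δp = 0.117 × 20.1 = 2.34 kg·m/s.

2.34 kg·m/s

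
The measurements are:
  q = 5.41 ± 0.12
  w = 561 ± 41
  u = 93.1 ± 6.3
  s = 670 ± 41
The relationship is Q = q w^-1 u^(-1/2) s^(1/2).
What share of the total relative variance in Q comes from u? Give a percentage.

(δQ/Q)² = (1·δq/q)² + (-1·δw/w)² + (−½·δu/u)² + (½·δs/s)²
  q term: (1×0.0222)² = 0.000492
  w term: (-1×0.0731)² = 0.00534
  u term: (-0.5×0.0677)² = 0.00114
  s term: (0.5×0.0612)² = 0.000936
Total = 0.00791. Share from u = 0.00114/0.00791 = 0.145.

14.5%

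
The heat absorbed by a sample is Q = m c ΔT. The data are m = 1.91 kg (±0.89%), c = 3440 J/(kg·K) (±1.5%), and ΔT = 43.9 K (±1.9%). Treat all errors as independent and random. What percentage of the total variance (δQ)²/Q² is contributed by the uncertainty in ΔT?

54.3%

(δQ/Q)² = (1·δm/m)² + (1·δc/c)² + (1·δΔT/ΔT)²
  m term: (1×0.00890)² = 7.92e-05
  c term: (1×0.0150)² = 0.000225
  ΔT term: (1×0.0190)² = 0.000361
Total = 0.000665. Share from ΔT = 0.000361/0.000665 = 0.543.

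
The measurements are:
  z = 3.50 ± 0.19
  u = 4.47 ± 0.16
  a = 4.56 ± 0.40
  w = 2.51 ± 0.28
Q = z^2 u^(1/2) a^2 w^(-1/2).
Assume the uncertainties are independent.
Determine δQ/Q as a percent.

Products/powers → add relative errors in quadrature, weighted by exponent:
  (2·δz/z)² = (2×0.0543)² = 0.0118;  (½·δu/u)² = (0.5×0.0358)² = 0.000320;  (2·δa/a)² = (2×0.0877)² = 0.0308;  (−½·δw/w)² = (-0.5×0.112)² = 0.00311
δQ/Q = √(0.0460) = 0.214

21.4%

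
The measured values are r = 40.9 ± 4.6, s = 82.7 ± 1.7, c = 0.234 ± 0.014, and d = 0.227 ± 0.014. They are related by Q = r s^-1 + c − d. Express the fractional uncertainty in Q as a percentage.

11.9%

Let p = r·s^-1 = 0.495. δp/p = √((1·δr/r)² + (-1·δs/s)²) = √(0.0126 + 0.000423) = 0.114, so δp = 0.0565.
Q = p + c − d: δQ = √(δp² + δc² + δd²) = √(0.00320 + 0.000196 + 0.000196) = 0.0599
Q = 0.502, so δQ/Q = 0.0599/0.502 = 0.119.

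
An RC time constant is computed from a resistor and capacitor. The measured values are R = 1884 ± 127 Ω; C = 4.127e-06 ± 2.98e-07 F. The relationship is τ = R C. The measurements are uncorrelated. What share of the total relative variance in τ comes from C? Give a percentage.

(δτ/τ)² = (1·δR/R)² + (1·δC/C)²
  R term: (1×0.0674)² = 0.00454
  C term: (1×0.0722)² = 0.00521
Total = 0.00976. Share from C = 0.00521/0.00976 = 0.534.

53.4%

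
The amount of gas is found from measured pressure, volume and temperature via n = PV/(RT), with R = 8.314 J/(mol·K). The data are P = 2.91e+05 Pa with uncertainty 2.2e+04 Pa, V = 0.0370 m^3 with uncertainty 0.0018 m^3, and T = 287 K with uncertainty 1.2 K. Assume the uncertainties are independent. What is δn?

0.406 mol

For a monomial n ∝ P, V, T^-1, fractional errors add in quadrature:
  (1·δP/P)² = (1×0.0756)² = 0.00572;  (1·δV/V)² = (1×0.0486)² = 0.00237;  (-1·δT/T)² = (-1×0.00418)² = 1.75e-05
δn/n = √(0.00810) = 0.0900
n = 4.51 mol, so δn = 0.0900 × 4.51 = 0.406 mol.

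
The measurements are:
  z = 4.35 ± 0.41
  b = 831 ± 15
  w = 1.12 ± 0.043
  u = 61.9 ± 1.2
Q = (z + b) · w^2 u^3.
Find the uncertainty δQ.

Let h = z + b = 835. δh = √(δz² + δb²) = √(0.168 + 225) = 15.0, so δh/h = 0.0180.
Q is then a monomial in h, w, u:
δQ/Q = √((δh/h)² + (2·δw/w)² + (3·δu/u)²) = √(0.000323 + 0.00590 + 0.00338) = 0.0980
Q = 2.49e+08, so δQ = 0.0980 × 2.49e+08 = 2.44e+07.

2.44e+07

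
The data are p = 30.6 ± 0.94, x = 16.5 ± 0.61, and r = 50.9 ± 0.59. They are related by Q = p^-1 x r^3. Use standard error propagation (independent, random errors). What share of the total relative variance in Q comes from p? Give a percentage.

26.8%

(δQ/Q)² = (-1·δp/p)² + (1·δx/x)² + (3·δr/r)²
  p term: (-1×0.0307)² = 0.000944
  x term: (1×0.0370)² = 0.00137
  r term: (3×0.0116)² = 0.00121
Total = 0.00352. Share from p = 0.000944/0.00352 = 0.268.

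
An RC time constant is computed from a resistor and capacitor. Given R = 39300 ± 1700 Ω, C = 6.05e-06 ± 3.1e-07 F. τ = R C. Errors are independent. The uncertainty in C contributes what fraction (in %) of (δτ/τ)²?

(δτ/τ)² = (1·δR/R)² + (1·δC/C)²
  R term: (1×0.0433)² = 0.00187
  C term: (1×0.0512)² = 0.00263
Total = 0.00450. Share from C = 0.00263/0.00450 = 0.584.

58.4%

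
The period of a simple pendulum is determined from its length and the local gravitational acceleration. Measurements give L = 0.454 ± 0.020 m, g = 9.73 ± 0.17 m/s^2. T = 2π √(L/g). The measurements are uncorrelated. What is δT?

0.0322 s

For a monomial T ∝ L^(1/2), g^(-1/2), fractional errors add in quadrature:
  (½·δL/L)² = (0.5×0.0441)² = 0.000485;  (−½·δg/g)² = (-0.5×0.0175)² = 7.63e-05
δT/T = √(0.000561) = 0.0237
T = 1.36 s, so δT = 0.0237 × 1.36 = 0.0322 s.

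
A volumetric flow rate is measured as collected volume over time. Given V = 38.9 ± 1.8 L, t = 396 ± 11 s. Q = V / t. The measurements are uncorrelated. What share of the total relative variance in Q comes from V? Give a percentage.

(δQ/Q)² = (1·δV/V)² + (-1·δt/t)²
  V term: (1×0.0463)² = 0.00214
  t term: (-1×0.0278)² = 0.000772
Total = 0.00291. Share from V = 0.00214/0.00291 = 0.735.

73.5%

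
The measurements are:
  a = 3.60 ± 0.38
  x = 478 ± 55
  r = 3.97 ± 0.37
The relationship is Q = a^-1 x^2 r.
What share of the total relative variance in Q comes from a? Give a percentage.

(δQ/Q)² = (-1·δa/a)² + (2·δx/x)² + (1·δr/r)²
  a term: (-1×0.106)² = 0.0111
  x term: (2×0.115)² = 0.0530
  r term: (1×0.0932)² = 0.00869
Total = 0.0728. Share from a = 0.0111/0.0728 = 0.153.

15.3%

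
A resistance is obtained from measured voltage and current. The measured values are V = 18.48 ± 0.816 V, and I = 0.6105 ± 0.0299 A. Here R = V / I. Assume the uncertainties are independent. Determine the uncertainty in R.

2.00 Ω

Relative error in a monomial: (δR/R)² = Σ (nᵢ · δxᵢ/xᵢ)².
  (1·δV/V)² = (1×0.0442)² = 0.00195;  (-1·δI/I)² = (-1×0.0490)² = 0.00240
δR/R = √(0.00435) = 0.0659
R = 30.27 Ω, so δR = 0.0659 × 30.27 = 2.00 Ω.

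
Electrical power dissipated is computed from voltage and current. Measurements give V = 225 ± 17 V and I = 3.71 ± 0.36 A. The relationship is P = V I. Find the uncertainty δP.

103 W

Since P is a product/quotient, work with relative uncertainties:
  (1·δV/V)² = (1×0.0756)² = 0.00571;  (1·δI/I)² = (1×0.0970)² = 0.00942
δP/P = √(0.0151) = 0.123
P = 835 W, so δP = 0.123 × 835 = 103 W.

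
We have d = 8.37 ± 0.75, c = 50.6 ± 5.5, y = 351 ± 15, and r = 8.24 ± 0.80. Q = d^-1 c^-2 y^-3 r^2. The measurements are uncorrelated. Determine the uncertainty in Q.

2.42e-11

Products/powers → add relative errors in quadrature, weighted by exponent:
  (-1·δd/d)² = (-1×0.0896)² = 0.00803;  (-2·δc/c)² = (-2×0.109)² = 0.0473;  (-3·δy/y)² = (-3×0.0427)² = 0.0164;  (2·δr/r)² = (2×0.0971)² = 0.0377
δQ/Q = √(0.109) = 0.331
Q = 7.33e-11, so δQ = 0.331 × 7.33e-11 = 2.42e-11.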